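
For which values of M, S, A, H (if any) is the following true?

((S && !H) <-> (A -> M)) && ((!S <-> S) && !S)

UNSATISFIABLE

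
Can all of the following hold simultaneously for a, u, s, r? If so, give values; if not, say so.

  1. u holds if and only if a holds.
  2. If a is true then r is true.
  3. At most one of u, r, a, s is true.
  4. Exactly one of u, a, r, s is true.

a = False; u = False; s = True; r = False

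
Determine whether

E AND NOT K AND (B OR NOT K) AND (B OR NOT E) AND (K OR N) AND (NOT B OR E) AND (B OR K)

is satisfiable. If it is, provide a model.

B = True, K = False, E = True, N = True

Unit clause (E) forces E = True.
Unit clause (NOT K) forces K = False.
In (B OR NOT E) only B is left, so B = True.
In (K OR N) only N is left, so N = True.
Check each clause:
  (E): E holds.
  (NOT K): NOT K holds.
  (B OR NOT K): B holds.
  (B OR NOT E): B holds.
  (K OR N): N holds.
  (NOT B OR E): E holds.
  (B OR K): B holds.
All clauses satisfied.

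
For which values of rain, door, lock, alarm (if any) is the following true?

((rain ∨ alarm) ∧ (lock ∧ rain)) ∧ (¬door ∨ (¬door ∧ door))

rain=T, door=F, lock=T, alarm=T

  (rain ∨ alarm) ∧ (lock ∧ rain) = True
    rain ∨ alarm = True
    lock ∧ rain = True
  ¬door ∨ (¬door ∧ door) = True
    ¬door = True
    ¬door ∧ door = False
      ¬door = True
Both conjuncts True, so the formula holds.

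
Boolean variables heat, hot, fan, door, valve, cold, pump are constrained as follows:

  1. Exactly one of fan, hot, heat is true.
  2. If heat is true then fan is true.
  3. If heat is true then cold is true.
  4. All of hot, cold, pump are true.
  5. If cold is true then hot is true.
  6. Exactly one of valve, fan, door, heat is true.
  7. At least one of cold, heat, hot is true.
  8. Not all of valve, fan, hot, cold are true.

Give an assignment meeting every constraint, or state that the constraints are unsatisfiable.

heat = False; hot = True; fan = False; door = False; valve = True; cold = True; pump = True

  (1) {fan, hot, heat}: 1 true — exactly one ✓
  (2) heat=F ⇒ fan: vacuous ✓
  (3) heat=F ⇒ cold: vacuous ✓
  (4) {hot, cold, pump}: all 3 true ✓
  (5) cold=T ⇒ hot: T ✓
  (6) {valve, fan, door, heat}: 1 true — exactly one ✓
  (7) {cold, heat, hot}: 2 true — at least one ✓
  (8) {valve, fan, hot, cold}: 3/4 true — not all ✓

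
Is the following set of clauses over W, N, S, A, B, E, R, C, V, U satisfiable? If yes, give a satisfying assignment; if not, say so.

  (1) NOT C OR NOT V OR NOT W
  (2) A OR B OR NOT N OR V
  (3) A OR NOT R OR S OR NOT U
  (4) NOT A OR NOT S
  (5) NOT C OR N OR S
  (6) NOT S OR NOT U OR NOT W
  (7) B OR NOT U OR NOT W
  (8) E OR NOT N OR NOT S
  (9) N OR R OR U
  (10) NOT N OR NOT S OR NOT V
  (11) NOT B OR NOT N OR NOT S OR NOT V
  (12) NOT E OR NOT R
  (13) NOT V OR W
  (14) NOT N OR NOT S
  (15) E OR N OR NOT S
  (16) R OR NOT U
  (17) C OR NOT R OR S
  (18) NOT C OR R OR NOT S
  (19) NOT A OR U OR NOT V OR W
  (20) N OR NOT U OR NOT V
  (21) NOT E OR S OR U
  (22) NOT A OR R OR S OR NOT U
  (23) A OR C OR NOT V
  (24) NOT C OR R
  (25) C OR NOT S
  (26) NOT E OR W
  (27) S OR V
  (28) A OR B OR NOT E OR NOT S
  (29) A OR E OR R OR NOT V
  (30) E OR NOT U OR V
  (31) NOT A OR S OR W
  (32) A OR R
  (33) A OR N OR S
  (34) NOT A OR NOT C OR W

Set W = True.
Set N = True.
  then (NOT N OR NOT S) forces S = False.
  then (S OR V) forces V = True.
  then (NOT C OR NOT V OR NOT W) forces C = False.
  then (C OR NOT R OR S) forces R = False.
  then (A OR C OR NOT V) forces A = True.
  then (R OR NOT U) forces U = False.
  then (NOT E OR S OR U) forces E = False.
Set B = False.
All clauses satisfied.

W = True; N = True; S = False; A = True; B = False; E = False; R = False; C = False; V = True; U = False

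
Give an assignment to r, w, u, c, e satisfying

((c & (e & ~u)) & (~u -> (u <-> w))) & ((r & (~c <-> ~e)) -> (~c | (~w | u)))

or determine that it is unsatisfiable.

r = True, w = False, u = False, c = True, e = True

  (c & (e & ~u)) & (~u -> (u <-> w)) = True
    c & (e & ~u) = True
      e & ~u = True
        ~u = True
    ~u -> (u <-> w) = True
      ~u = True
      u <-> w = True
  (r & (~c <-> ~e)) -> (~c | (~w | u)) = True
    r & (~c <-> ~e) = True
      ~c <-> ~e = True
        ~c = False
        ~e = False
    ~c | (~w | u) = True
      ~c = False
      ~w | u = True
        ~w = True
Both conjuncts True, so the formula holds.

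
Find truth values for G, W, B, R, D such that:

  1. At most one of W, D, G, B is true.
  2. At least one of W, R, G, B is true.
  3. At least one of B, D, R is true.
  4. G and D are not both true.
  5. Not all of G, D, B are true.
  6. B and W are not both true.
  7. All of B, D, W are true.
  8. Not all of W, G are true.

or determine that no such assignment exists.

UNSATISFIABLE

Case W = True:
  (1) with W=T forces D = False.
  Constraint (7) is violated (D=F) — contradiction.
Case W = False:
  Constraint (7) is violated (W=F) — contradiction.
Both cases fail — unsatisfiable.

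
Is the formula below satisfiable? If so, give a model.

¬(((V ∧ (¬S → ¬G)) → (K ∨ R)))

K = False; S = True; V = True; R = False; G = False

  ¬(((V ∧ (¬S → ¬G)) → (K ∨ R))) = True
    (V ∧ (¬S → ¬G)) → (K ∨ R) = False
      V ∧ (¬S → ¬G) = True
        ¬S → ¬G = True
          ¬S = False
          ¬G = True
      K ∨ R = False
The formula evaluates to True.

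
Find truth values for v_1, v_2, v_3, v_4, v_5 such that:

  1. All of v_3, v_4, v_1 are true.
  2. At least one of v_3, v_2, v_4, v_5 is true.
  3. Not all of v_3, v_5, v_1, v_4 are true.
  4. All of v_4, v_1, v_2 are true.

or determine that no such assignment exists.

v_1=T, v_2=T, v_3=T, v_4=T, v_5=F

  (1) {v_3, v_4, v_1}: all 3 true ✓
  (2) {v_3, v_2, v_4, v_5}: 3 true — at least one ✓
  (3) {v_3, v_5, v_1, v_4}: 3/4 true — not all ✓
  (4) {v_4, v_1, v_2}: all 3 true ✓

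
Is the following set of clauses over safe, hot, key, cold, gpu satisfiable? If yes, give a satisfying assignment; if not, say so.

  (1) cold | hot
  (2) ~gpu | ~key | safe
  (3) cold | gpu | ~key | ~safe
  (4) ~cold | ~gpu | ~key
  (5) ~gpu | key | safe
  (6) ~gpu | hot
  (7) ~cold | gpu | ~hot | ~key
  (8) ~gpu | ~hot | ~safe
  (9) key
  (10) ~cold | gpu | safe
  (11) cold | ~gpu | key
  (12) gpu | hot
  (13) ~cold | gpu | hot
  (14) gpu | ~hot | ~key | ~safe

safe=F, hot=T, key=T, cold=F, gpu=F

Unit clause (key) forces key = True.
Set safe = False.
  then (~gpu | ~key | safe) forces gpu = False.
  then (~cold | gpu | safe) forces cold = False.
  then (gpu | hot) forces hot = True.
All clauses satisfied.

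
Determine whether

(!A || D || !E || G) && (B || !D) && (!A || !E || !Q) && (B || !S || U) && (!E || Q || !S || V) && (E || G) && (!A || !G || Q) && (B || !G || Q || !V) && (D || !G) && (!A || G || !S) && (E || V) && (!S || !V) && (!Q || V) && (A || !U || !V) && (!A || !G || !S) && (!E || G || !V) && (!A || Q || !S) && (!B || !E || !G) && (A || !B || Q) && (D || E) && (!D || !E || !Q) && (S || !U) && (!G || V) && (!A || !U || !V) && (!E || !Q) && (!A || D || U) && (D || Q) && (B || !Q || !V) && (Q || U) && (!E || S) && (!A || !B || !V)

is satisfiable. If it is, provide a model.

Set A = False.
Try G = False:
  (E || G) forces E = True.
  (!E || G || !V) forces V = False.
  (!Q || V) forces Q = False.
  (!E || Q || !S || V) forces S = False.
  clause (!E || S) is falsified — backtrack.
So G = True.
  then (D || !G) forces D = True.
  then (!G || V) forces V = True.
  then (B || !D) forces B = True.
  then (!S || !V) forces S = False.
  then (A || !U || !V) forces U = False.
  then (!B || !E || !G) forces E = False.
  then (A || !B || Q) forces Q = True.
All clauses satisfied.

A = False, G = True, U = False, B = True, E = False, S = False, D = True, V = True, Q = True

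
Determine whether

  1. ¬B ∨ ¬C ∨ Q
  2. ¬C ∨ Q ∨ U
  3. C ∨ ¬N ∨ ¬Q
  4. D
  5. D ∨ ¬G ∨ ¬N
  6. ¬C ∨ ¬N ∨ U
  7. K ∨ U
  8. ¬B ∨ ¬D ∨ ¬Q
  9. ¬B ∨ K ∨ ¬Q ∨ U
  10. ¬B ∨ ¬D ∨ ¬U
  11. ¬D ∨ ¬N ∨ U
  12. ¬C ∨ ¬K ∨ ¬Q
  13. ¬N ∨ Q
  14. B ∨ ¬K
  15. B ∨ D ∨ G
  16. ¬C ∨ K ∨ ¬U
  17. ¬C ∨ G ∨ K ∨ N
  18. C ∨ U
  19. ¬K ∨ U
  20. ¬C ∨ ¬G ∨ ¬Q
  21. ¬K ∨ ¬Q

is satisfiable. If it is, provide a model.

Unit clause (D) forces D = True.
Try K = True:
  (B ∨ ¬K) forces B = True.
  (¬B ∨ ¬D ∨ ¬Q) forces Q = False.
  (¬B ∨ ¬C ∨ Q) forces C = False.
  (¬B ∨ ¬D ∨ ¬U) forces U = False.
  clause (C ∨ U) is falsified — backtrack.
So K = False.
  then (K ∨ U) forces U = True.
  then (¬B ∨ ¬D ∨ ¬U) forces B = False.
  then (¬C ∨ K ∨ ¬U) forces C = False.
Set G = False.
Set Q = True.
  then (C ∨ ¬N ∨ ¬Q) forces N = False.
All clauses satisfied.

D: True, K: False, G: False, C: False, Q: True, N: False, B: False, U: True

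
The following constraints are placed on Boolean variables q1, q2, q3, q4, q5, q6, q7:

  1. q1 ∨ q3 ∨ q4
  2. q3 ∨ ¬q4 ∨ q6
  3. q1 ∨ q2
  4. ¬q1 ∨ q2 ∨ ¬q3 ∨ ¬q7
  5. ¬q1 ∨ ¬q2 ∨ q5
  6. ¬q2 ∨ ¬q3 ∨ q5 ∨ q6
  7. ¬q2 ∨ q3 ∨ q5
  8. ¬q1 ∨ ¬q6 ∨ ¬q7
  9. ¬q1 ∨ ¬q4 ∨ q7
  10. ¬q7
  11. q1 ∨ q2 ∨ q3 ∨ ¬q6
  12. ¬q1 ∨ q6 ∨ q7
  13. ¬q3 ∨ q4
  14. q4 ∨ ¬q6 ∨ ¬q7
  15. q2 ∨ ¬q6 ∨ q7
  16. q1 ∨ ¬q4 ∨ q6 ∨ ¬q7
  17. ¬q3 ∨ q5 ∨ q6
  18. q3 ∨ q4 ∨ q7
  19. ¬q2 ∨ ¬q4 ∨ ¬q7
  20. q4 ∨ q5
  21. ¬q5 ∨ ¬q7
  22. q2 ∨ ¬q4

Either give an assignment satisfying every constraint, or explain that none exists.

Unit clause (¬q7) forces q7 = False.
Try q1 = True:
  (¬q1 ∨ ¬q4 ∨ q7) forces q4 = False.
  (¬q1 ∨ q6 ∨ q7) forces q6 = True.
  (¬q3 ∨ q4) forces q3 = False.
  clause (q3 ∨ q4 ∨ q7) is falsified — backtrack.
So q1 = False.
  then (q1 ∨ q2) forces q2 = True.
Set q3 = False.
  then (q1 ∨ q3 ∨ q4) forces q4 = True.
  then (q3 ∨ ¬q4 ∨ q6) forces q6 = True.
  then (¬q2 ∨ q3 ∨ q5) forces q5 = True.
All clauses satisfied.

q1 = False, q2 = True, q3 = False, q4 = True, q5 = True, q6 = True, q7 = False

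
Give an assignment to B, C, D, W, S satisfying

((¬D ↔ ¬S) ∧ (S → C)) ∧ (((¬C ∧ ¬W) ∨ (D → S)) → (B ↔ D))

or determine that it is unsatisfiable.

B=F; C=F; D=F; W=F; S=F

  (¬D ↔ ¬S) ∧ (S → C) = True
    ¬D ↔ ¬S = True
      ¬D = True
      ¬S = True
    S → C = True
  ((¬C ∧ ¬W) ∨ (D → S)) → (B ↔ D) = True
    (¬C ∧ ¬W) ∨ (D → S) = True
      ¬C ∧ ¬W = True
        ¬C = True
        ¬W = True
      D → S = True
    B ↔ D = True
Both conjuncts True, so the formula holds.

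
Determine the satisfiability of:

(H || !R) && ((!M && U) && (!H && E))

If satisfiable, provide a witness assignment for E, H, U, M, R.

E: True, H: False, U: True, M: False, R: False

  H || !R = True
    !R = True
  (!M && U) && (!H && E) = True
    !M && U = True
      !M = True
    !H && E = True
      !H = True
Both conjuncts True, so the formula holds.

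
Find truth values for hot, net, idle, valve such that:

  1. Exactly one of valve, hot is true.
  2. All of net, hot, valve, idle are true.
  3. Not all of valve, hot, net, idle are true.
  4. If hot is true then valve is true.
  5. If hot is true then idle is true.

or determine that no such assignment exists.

UNSATISFIABLE

Case hot = True:
  (1) with hot=T forces valve = False.
  Constraint (2) is violated (valve=F) — contradiction.
Case hot = False:
  Constraint (2) is violated (hot=F) — contradiction.
Both cases fail — unsatisfiable.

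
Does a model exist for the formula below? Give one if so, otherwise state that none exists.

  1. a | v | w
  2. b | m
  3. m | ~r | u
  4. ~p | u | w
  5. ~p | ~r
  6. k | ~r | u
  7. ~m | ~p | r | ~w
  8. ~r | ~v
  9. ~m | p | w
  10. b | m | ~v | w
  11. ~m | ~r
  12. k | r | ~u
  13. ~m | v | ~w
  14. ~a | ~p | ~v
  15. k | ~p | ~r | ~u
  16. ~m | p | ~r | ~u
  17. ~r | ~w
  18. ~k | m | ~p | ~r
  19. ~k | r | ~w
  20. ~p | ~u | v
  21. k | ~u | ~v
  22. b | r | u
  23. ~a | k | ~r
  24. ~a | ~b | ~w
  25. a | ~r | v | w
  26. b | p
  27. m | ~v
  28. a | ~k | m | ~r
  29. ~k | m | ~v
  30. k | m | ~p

b = False, u = True, k = True, m = True, r = False, v = True, w = False, a = False, p = True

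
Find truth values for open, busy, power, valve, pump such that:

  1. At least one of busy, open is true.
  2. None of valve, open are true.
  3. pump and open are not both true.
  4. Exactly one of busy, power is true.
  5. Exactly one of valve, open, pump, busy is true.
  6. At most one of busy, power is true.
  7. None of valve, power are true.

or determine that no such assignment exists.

open=F; busy=T; power=F; valve=F; pump=F

  (1) {busy, open}: 1 true — at least one ✓
  (2) {valve, open}: 0 true — none ✓
  (3) pump=F, open=F — not both ✓
  (4) {busy, power}: 1 true — exactly one ✓
  (5) {valve, open, pump, busy}: 1 true — exactly one ✓
  (6) {busy, power}: 1 true — at most one ✓
  (7) {valve, power}: 0 true — none ✓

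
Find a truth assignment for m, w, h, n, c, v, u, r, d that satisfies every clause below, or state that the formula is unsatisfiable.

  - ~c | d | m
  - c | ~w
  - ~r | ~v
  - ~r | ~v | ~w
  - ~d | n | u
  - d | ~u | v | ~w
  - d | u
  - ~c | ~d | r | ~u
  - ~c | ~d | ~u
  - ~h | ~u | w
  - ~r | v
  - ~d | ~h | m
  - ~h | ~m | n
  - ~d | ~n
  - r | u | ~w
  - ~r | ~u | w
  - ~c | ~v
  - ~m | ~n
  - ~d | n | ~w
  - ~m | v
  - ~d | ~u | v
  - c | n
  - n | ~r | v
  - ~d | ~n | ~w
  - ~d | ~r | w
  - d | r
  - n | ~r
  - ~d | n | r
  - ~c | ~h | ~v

Case r = True:
  (~r | ~v) forces v = False.
  Clause (~r | v) is falsified — contradiction.
Case r = False:
  (d | r) forces d = True.
  (~d | ~n) forces n = False.
  Clause (~d | n | r) is falsified — contradiction.
Both cases fail, so the formula is unsatisfiable.

No satisfying assignment exists.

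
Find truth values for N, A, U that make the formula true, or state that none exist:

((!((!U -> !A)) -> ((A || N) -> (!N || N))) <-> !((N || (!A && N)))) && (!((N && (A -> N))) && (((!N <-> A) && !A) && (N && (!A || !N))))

Unsatisfiable

Case N = True: the conjunct (!((!U -> !A)) -> ((A || N) -> (!N || N))) <-> !((N || (!A && N))) becomes (!((!U -> !A)) -> True) <-> !True = False.
Case N = False: the conjunct N is False.
Both cases fail — unsatisfiable.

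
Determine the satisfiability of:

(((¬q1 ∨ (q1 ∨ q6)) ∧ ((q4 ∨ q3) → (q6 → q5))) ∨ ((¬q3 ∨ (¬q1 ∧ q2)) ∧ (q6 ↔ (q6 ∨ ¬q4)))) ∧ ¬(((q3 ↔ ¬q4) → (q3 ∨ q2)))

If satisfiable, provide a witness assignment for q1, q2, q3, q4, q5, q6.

q1 = True, q2 = False, q3 = False, q4 = True, q5 = True, q6 = False

  ((¬q1 ∨ (q1 ∨ q6)) ∧ ((q4 ∨ q3) → (q6 → q5))) ∨ ((¬q3 ∨ (¬q1 ∧ q2)) ∧ (q6 ↔ (q6 ∨ ¬q4))) = True
    (¬q1 ∨ (q1 ∨ q6)) ∧ ((q4 ∨ q3) → (q6 → q5)) = True
      ¬q1 ∨ (q1 ∨ q6) = True
        ¬q1 = False
        q1 ∨ q6 = True
      (q4 ∨ q3) → (q6 → q5) = True
        q4 ∨ q3 = True
        q6 → q5 = True
    (¬q3 ∨ (¬q1 ∧ q2)) ∧ (q6 ↔ (q6 ∨ ¬q4)) = True
      ¬q3 ∨ (¬q1 ∧ q2) = True
        ¬q3 = True
        ¬q1 ∧ q2 = False
          ¬q1 = False
      q6 ↔ (q6 ∨ ¬q4) = True
        q6 ∨ ¬q4 = False
          ¬q4 = False
  ¬(((q3 ↔ ¬q4) → (q3 ∨ q2))) = True
    (q3 ↔ ¬q4) → (q3 ∨ q2) = False
      q3 ↔ ¬q4 = True
        ¬q4 = False
      q3 ∨ q2 = False
Both conjuncts True, so the formula holds.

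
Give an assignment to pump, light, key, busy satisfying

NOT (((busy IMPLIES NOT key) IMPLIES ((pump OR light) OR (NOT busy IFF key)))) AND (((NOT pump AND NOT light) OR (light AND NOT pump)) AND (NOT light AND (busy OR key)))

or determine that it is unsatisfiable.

UNSATISFIABLE

Case light = True: the conjunct NOT (((busy IMPLIES NOT key) IMPLIES ((pump OR light) OR (NOT busy IFF key)))) becomes NOT (((busy IMPLIES NOT key) IMPLIES True)) = False.
Case light = False: the formula simplifies to NOT (((busy IMPLIES NOT key) IMPLIES (pump OR (NOT busy IFF key)))) AND (NOT pump AND (busy OR key)).
  pump = True: the conjunct NOT (((busy IMPLIES NOT key) IMPLIES (pump OR (NOT busy IFF key)))) becomes NOT (((busy IMPLIES NOT key) IMPLIES True)) = False.
  pump = False: simplifies to NOT (((busy IMPLIES NOT key) IMPLIES (NOT busy IFF key))) AND (busy OR key).
    key = True: simplifies to NOT ((NOT busy IMPLIES NOT busy)).
      busy = True: this becomes NOT ((False IMPLIES False)) = False.
      busy = False: this becomes NOT ((True IMPLIES True)) = False.
    key = False: simplifies to NOT busy AND busy.
      busy = True: the conjunct NOT busy is False.
      busy = False: the conjunct busy is False.
Both cases fail — unsatisfiable.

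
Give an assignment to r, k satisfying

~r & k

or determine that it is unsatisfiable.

r=F; k=T

  ~r = True
Both conjuncts True, so the formula holds.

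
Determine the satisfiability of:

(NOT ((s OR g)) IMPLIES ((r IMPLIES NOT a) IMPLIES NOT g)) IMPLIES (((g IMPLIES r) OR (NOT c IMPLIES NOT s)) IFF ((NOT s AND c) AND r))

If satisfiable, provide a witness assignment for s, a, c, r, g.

s=F, a=T, c=T, r=T, g=F

  (NOT ((s OR g)) IMPLIES ((r IMPLIES NOT a) IMPLIES NOT g)) IMPLIES (((g IMPLIES r) OR (NOT c IMPLIES NOT s)) IFF ((NOT s AND c) AND r)) = True
    NOT ((s OR g)) IMPLIES ((r IMPLIES NOT a) IMPLIES NOT g) = True
      NOT ((s OR g)) = True
        s OR g = False
      (r IMPLIES NOT a) IMPLIES NOT g = True
        r IMPLIES NOT a = False
          NOT a = False
        NOT g = True
    ((g IMPLIES r) OR (NOT c IMPLIES NOT s)) IFF ((NOT s AND c) AND r) = True
      (g IMPLIES r) OR (NOT c IMPLIES NOT s) = True
        g IMPLIES r = True
        NOT c IMPLIES NOT s = True
          NOT c = False
          NOT s = True
      (NOT s AND c) AND r = True
        NOT s AND c = True
          NOT s = True
The formula evaluates to True.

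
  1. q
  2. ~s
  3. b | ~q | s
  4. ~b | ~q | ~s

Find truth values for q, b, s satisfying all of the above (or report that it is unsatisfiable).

Unit clause (q) forces q = True.
Unit clause (~s) forces s = False.
In (b | ~q | s) only b is left, so b = True.
Check each clause:
  (q): q holds.
  (~s): ~s holds.
  (b | ~q | s): b holds.
  (~b | ~q | ~s): ~s holds.
All clauses satisfied.

q = True, b = True, s = False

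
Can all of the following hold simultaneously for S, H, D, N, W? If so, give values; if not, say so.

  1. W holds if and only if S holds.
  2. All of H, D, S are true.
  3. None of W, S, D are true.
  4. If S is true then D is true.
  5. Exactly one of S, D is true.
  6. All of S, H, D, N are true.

UNSATISFIABLE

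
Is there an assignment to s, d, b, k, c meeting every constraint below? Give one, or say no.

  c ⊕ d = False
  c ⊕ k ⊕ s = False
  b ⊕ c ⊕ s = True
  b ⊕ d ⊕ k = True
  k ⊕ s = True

The formula is unsatisfiable.

Adding constraints 1, 3, 4, 5 mod 2: every variable appears an even number of times on the left, so the left side is 0.
But the right sides sum to 1 (mod 2). 0 ≠ 1 — the system is inconsistent.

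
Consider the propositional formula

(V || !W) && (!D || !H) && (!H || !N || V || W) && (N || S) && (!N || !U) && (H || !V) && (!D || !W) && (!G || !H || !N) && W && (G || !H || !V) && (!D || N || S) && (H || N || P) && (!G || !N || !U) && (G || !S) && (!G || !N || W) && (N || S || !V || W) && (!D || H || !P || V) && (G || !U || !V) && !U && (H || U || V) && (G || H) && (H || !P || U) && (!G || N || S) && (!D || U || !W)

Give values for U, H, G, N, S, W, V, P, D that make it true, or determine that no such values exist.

U = False, H = True, G = True, N = False, S = True, W = True, V = True, P = False, D = False

Unit clause (W) forces W = True.
Unit clause (!U) forces U = False.
In (!D || U || !W) only !D is left, so D = False.
In (V || !W) only V is left, so V = True.
In (H || !V) only H is left, so H = True.
In (G || !H || !V) only G is left, so G = True.
In (!G || !H || !N) only !N is left, so N = False.
In (!G || N || S) only S is left, so S = True.
Set P = False.
All clauses satisfied.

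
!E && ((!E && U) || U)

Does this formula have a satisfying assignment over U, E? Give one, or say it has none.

U = True, E = False

  !E = True
  (!E && U) || U = True
    !E && U = True
      !E = True
Both conjuncts True, so the formula holds.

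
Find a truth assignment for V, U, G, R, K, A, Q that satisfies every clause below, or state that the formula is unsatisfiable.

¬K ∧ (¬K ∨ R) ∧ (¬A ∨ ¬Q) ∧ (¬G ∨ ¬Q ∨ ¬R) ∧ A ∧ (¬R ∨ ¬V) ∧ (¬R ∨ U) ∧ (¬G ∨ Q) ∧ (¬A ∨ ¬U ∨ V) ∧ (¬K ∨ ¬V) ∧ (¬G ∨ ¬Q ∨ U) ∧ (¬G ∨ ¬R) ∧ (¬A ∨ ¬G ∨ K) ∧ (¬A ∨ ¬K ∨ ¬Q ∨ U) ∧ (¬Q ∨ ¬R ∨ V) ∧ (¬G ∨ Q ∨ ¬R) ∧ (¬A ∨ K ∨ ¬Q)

Unit clause (¬K) forces K = False.
Unit clause (A) forces A = True.
In (¬A ∨ ¬G ∨ K) only ¬G is left, so G = False.
In (¬A ∨ K ∨ ¬Q) only ¬Q is left, so Q = False.
Set V = True.
  then (¬R ∨ ¬V) forces R = False.
Set U = False.
All clauses satisfied.

V=T, U=F, G=F, R=F, K=F, A=T, Q=F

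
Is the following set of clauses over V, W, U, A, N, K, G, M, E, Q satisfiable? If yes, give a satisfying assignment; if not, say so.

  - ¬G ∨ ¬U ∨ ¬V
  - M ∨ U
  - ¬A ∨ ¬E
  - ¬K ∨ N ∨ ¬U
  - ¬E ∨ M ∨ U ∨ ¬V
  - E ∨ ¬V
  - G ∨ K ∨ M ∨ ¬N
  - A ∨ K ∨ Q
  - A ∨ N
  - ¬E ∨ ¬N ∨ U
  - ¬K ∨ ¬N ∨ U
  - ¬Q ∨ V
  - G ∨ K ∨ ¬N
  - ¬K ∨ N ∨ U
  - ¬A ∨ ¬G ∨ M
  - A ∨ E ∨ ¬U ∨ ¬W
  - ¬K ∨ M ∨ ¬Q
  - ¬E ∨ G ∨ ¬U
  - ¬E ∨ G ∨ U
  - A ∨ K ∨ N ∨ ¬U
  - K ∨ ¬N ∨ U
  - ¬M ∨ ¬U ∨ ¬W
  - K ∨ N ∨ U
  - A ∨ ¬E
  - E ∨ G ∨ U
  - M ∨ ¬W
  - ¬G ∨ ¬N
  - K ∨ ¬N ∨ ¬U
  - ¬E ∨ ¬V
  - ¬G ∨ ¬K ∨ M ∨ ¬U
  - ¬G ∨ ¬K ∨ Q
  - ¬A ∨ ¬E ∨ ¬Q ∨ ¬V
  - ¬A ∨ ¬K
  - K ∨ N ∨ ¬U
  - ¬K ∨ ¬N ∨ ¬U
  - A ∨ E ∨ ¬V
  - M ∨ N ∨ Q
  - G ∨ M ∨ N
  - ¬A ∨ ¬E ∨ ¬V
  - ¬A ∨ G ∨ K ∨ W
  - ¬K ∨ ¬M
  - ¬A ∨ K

Unsatisfiable — no assignment works.

Case N = True:
  (¬G ∨ ¬N) forces G = False.
  (G ∨ K ∨ ¬N) forces K = True.
  (¬K ∨ ¬N ∨ U) forces U = True.
  Clause (¬K ∨ ¬N ∨ ¬U) is falsified — contradiction.
Case N = False:
  (A ∨ N) forces A = True.
  (¬A ∨ ¬E) forces E = False.
  (E ∨ ¬V) forces V = False.
  (¬Q ∨ V) forces Q = False.
  (¬A ∨ ¬K) forces K = False.
  Clause (¬A ∨ K) is falsified — contradiction.
Both cases fail, so the formula is unsatisfiable.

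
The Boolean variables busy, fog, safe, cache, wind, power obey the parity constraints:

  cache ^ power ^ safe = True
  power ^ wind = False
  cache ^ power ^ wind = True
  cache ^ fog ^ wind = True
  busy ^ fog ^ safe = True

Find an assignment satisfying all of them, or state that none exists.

busy=T, fog=T, safe=T, cache=T, wind=T, power=T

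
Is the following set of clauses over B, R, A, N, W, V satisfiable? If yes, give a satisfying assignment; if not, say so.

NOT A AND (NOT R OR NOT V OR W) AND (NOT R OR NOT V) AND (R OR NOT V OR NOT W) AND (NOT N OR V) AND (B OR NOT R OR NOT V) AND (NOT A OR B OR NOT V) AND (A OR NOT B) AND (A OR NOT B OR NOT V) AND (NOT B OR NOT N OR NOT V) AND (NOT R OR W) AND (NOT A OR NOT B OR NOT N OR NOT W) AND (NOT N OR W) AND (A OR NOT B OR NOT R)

B: False; R: False; A: False; N: False; W: False; V: True

Unit clause (NOT A) forces A = False.
In (A OR NOT B) only NOT B is left, so B = False.
Set R = False.
Try N = True:
  (NOT N OR V) forces V = True.
  (R OR NOT V OR NOT W) forces W = False.
  clause (NOT N OR W) is falsified — backtrack.
So N = False.
Set W = False.
Set V = True.
All clauses satisfied.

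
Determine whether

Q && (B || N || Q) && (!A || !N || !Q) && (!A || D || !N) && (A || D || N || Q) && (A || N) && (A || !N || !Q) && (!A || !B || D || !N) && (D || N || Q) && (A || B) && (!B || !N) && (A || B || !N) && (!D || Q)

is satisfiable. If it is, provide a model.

A=T, N=F, Q=T, B=T, D=T

Unit clause (Q) forces Q = True.
Set A = True.
  then (!A || !N || !Q) forces N = False.
Set B = True.
Set D = True.
All clauses satisfied.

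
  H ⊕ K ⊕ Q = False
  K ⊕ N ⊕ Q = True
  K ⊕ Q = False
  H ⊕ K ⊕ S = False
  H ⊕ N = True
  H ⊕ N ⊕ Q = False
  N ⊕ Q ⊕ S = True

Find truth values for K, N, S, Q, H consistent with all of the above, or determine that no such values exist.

K=T, N=T, S=T, Q=T, H=F

H ⊕ K ⊕ Q = F ⊕ T ⊕ T = False ✓
K ⊕ N ⊕ Q = T ⊕ T ⊕ T = True ✓
K ⊕ Q = T ⊕ T = False ✓
H ⊕ K ⊕ S = F ⊕ T ⊕ T = False ✓
H ⊕ N = F ⊕ T = True ✓
H ⊕ N ⊕ Q = F ⊕ T ⊕ T = False ✓
N ⊕ Q ⊕ S = T ⊕ T ⊕ T = True ✓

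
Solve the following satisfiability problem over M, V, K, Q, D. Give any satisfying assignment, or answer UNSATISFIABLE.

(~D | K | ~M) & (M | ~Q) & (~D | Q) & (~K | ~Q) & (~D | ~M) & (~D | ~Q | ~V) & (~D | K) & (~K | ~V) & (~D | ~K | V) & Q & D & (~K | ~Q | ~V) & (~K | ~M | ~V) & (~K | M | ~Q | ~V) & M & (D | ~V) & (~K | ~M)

Case M = True:
  (~D | ~M) forces D = False.
  Clause (D) is falsified — contradiction.
Case M = False:
  Clause (M) is falsified — contradiction.
Both cases fail, so the formula is unsatisfiable.

UNSATISFIABLE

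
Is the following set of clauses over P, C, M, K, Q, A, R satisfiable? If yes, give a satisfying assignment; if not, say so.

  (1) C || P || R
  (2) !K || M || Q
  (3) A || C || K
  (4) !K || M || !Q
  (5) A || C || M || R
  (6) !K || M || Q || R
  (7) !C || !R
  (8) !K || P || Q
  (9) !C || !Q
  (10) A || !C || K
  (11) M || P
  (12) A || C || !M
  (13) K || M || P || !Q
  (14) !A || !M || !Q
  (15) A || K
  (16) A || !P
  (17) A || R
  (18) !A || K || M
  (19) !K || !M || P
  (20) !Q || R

Set P = True.
  then (A || !P) forces A = True.
Set C = True.
  then (!C || !R) forces R = False.
  then (!C || !Q) forces Q = False.
Set M = True.
Set K = False.
All clauses satisfied.

P: True, C: True, M: True, K: False, Q: False, A: True, R: False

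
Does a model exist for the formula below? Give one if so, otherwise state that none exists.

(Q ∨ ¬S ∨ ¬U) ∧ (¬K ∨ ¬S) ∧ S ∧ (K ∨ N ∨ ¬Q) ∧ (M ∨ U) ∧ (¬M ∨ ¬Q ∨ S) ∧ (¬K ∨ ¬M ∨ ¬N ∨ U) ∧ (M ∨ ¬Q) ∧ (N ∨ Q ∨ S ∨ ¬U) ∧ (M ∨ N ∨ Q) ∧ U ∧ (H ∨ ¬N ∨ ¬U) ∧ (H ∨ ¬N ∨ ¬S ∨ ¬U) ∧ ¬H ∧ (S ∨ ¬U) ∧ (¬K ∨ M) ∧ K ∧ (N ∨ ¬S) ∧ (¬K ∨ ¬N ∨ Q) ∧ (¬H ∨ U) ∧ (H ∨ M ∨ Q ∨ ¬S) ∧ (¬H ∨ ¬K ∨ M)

No satisfying assignment exists.

Case S = True:
  (¬K ∨ ¬S) forces K = False.
  Clause (K) is falsified — contradiction.
Case S = False:
  Clause (S) is falsified — contradiction.
Both cases fail, so the formula is unsatisfiable.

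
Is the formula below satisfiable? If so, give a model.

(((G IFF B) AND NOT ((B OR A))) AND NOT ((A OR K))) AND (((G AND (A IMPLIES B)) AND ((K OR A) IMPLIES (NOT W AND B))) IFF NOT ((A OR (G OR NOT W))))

W = False; B = False; A = False; K = False; G = False

  ((G IFF B) AND NOT ((B OR A))) AND NOT ((A OR K)) = True
    (G IFF B) AND NOT ((B OR A)) = True
      G IFF B = True
      NOT ((B OR A)) = True
        B OR A = False
    NOT ((A OR K)) = True
      A OR K = False
  ((G AND (A IMPLIES B)) AND ((K OR A) IMPLIES (NOT W AND B))) IFF NOT ((A OR (G OR NOT W))) = True
    (G AND (A IMPLIES B)) AND ((K OR A) IMPLIES (NOT W AND B)) = False
      G AND (A IMPLIES B) = False
        A IMPLIES B = True
      (K OR A) IMPLIES (NOT W AND B) = True
        K OR A = False
        NOT W AND B = False
          NOT W = True
    NOT ((A OR (G OR NOT W))) = False
      A OR (G OR NOT W) = True
        G OR NOT W = True
          NOT W = True
Both conjuncts True, so the formula holds.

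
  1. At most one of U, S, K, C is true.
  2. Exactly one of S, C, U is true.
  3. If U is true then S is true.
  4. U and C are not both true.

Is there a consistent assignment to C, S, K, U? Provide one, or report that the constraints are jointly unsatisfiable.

C = True, S = False, K = False, U = False

  (1) {U, S, K, C}: 1 true — at most one ✓
  (2) {S, C, U}: 1 true — exactly one ✓
  (3) U=F ⇒ S: vacuous ✓
  (4) U=F, C=T — not both ✓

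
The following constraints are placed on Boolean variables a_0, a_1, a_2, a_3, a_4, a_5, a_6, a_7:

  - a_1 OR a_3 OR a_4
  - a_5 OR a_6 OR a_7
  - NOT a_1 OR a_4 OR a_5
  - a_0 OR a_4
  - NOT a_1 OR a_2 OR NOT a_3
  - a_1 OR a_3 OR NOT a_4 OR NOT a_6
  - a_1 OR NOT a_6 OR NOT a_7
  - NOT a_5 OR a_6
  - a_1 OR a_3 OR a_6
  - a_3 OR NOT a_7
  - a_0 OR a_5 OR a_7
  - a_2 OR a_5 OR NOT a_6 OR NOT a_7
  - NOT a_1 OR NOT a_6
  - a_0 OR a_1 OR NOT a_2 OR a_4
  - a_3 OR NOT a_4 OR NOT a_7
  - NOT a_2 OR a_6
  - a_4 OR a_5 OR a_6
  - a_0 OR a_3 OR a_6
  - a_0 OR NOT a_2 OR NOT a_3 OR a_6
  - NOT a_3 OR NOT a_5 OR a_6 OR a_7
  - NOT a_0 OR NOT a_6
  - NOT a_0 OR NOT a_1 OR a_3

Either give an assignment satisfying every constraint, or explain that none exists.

a_0 = False, a_1 = False, a_2 = False, a_3 = True, a_4 = True, a_5 = True, a_6 = True, a_7 = False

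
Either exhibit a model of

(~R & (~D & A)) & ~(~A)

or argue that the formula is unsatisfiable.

D: False, A: True, R: False

  ~R & (~D & A) = True
    ~R = True
    ~D & A = True
      ~D = True
  ~(~A) = True
    ~A = False
Both conjuncts True, so the formula holds.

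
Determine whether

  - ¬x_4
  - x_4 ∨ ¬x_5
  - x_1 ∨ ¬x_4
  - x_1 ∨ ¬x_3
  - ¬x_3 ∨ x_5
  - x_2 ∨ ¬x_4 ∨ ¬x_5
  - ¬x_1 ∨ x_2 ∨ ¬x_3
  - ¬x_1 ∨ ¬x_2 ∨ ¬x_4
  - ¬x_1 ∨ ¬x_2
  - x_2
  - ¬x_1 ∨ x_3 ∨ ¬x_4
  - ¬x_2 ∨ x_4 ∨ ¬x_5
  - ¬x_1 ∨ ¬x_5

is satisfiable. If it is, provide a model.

Unit clause (¬x_4) forces x_4 = False.
In (x_4 ∨ ¬x_5) only ¬x_5 is left, so x_5 = False.
In (¬x_3 ∨ x_5) only ¬x_3 is left, so x_3 = False.
Unit clause (x_2) forces x_2 = True.
In (¬x_1 ∨ ¬x_2) only ¬x_1 is left, so x_1 = False.
All clauses satisfied.

x_1=F, x_2=T, x_3=F, x_4=F, x_5=F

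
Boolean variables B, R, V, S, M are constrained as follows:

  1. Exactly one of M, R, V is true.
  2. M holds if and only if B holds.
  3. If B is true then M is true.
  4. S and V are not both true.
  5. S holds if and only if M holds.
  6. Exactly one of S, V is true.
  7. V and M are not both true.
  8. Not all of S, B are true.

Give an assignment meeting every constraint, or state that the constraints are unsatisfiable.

B: False, R: False, V: True, S: False, M: False

  (1) {M, R, V}: 1 true — exactly one ✓
  (2) M=F, B=F — same ✓
  (3) B=F ⇒ M: vacuous ✓
  (4) S=F, V=T — not both ✓
  (5) S=F, M=F — same ✓
  (6) {S, V}: 1 true — exactly one ✓
  (7) V=T, M=F — not both ✓
  (8) {S, B}: 0/2 true — not all ✓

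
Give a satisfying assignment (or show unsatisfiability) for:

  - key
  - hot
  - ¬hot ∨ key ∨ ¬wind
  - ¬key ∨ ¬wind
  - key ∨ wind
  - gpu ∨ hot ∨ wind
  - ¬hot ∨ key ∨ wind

wind = False, key = True, gpu = True, hot = True

Unit clause (key) forces key = True.
Unit clause (hot) forces hot = True.
In (¬key ∨ ¬wind) only ¬wind is left, so wind = False.
Set gpu = True.
Check each clause:
  (key): key holds.
  (hot): hot holds.
  (¬hot ∨ key ∨ ¬wind): key holds.
  (¬key ∨ ¬wind): ¬wind holds.
  (key ∨ wind): key holds.
  (gpu ∨ hot ∨ wind): gpu holds.
  (¬hot ∨ key ∨ wind): key holds.
All clauses satisfied.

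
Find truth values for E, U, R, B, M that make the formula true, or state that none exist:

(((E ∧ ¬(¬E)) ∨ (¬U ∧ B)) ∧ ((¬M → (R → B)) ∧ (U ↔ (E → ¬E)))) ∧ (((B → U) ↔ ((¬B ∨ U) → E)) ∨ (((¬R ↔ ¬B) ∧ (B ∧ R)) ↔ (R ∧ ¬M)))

E = True, U = False, R = False, B = False, M = False

  ((E ∧ ¬(¬E)) ∨ (¬U ∧ B)) ∧ ((¬M → (R → B)) ∧ (U ↔ (E → ¬E))) = True
    (E ∧ ¬(¬E)) ∨ (¬U ∧ B) = True
      E ∧ ¬(¬E) = True
        ¬(¬E) = True
          ¬E = False
      ¬U ∧ B = False
        ¬U = True
    (¬M → (R → B)) ∧ (U ↔ (E → ¬E)) = True
      ¬M → (R → B) = True
        ¬M = True
        R → B = True
      U ↔ (E → ¬E) = True
        E → ¬E = False
          ¬E = False
  ((B → U) ↔ ((¬B ∨ U) → E)) ∨ (((¬R ↔ ¬B) ∧ (B ∧ R)) ↔ (R ∧ ¬M)) = True
    (B → U) ↔ ((¬B ∨ U) → E) = True
      B → U = True
      (¬B ∨ U) → E = True
        ¬B ∨ U = True
          ¬B = True
    ((¬R ↔ ¬B) ∧ (B ∧ R)) ↔ (R ∧ ¬M) = True
      (¬R ↔ ¬B) ∧ (B ∧ R) = False
        ¬R ↔ ¬B = True
          ¬R = True
          ¬B = True
        B ∧ R = False
      R ∧ ¬M = False
        ¬M = True
Both conjuncts True, so the formula holds.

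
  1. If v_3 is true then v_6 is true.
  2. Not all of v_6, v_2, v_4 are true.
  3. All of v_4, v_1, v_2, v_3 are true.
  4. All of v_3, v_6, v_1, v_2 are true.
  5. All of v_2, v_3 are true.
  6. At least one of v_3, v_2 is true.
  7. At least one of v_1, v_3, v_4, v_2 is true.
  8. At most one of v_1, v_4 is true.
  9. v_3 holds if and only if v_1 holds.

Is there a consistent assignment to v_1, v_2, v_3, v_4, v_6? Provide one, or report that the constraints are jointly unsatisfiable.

UNSATISFIABLE

Case v_1 = True:
  (3) forces v_4 = True.
  Constraint (8) is violated (v_1=T, v_4=T) — contradiction.
Case v_1 = False:
  Constraint (3) is violated (v_1=F) — contradiction.
Both cases fail — unsatisfiable.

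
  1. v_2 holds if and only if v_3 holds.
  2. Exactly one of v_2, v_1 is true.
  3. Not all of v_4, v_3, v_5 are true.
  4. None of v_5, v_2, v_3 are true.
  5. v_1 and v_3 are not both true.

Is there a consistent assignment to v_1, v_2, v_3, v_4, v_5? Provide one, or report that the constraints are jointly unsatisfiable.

v_1: True; v_2: False; v_3: False; v_4: False; v_5: False

  (1) v_2=F, v_3=F — same ✓
  (2) {v_2, v_1}: 1 true — exactly one ✓
  (3) {v_4, v_3, v_5}: 0/3 true — not all ✓
  (4) {v_5, v_2, v_3}: 0 true — none ✓
  (5) v_1=T, v_3=F — not both ✓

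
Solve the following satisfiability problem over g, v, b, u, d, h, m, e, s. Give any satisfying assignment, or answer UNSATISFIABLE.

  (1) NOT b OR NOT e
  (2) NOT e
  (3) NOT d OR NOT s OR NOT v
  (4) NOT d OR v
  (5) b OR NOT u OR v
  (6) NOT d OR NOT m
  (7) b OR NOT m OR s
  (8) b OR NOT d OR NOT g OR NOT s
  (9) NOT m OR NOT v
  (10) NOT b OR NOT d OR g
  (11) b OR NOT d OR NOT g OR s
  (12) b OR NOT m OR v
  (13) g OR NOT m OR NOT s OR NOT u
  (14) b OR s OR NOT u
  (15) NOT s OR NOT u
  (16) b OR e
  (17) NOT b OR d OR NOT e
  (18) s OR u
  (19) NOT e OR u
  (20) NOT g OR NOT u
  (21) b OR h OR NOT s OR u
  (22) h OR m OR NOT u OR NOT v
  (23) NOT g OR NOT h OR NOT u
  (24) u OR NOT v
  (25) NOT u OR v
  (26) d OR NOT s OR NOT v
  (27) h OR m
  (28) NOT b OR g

g=T, v=F, b=T, u=F, d=F, h=T, m=T, e=F, s=T

Unit clause (NOT e) forces e = False.
In (b OR e) only b is left, so b = True.
In (NOT b OR g) only g is left, so g = True.
In (NOT g OR NOT u) only NOT u is left, so u = False.
In (u OR NOT v) only NOT v is left, so v = False.
In (NOT d OR v) only NOT d is left, so d = False.
In (s OR u) only s is left, so s = True.
Set h = True.
Set m = True.
All clauses satisfied.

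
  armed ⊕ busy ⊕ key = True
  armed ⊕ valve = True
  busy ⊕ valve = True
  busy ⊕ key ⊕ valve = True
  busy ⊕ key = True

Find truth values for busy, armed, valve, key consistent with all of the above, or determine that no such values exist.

Unsatisfiable — no assignment works.

Adding constraints 1, 2, 4 mod 2: every variable appears an even number of times on the left, so the left side is 0.
But the right sides sum to 1 (mod 2). 0 ≠ 1 — the system is inconsistent.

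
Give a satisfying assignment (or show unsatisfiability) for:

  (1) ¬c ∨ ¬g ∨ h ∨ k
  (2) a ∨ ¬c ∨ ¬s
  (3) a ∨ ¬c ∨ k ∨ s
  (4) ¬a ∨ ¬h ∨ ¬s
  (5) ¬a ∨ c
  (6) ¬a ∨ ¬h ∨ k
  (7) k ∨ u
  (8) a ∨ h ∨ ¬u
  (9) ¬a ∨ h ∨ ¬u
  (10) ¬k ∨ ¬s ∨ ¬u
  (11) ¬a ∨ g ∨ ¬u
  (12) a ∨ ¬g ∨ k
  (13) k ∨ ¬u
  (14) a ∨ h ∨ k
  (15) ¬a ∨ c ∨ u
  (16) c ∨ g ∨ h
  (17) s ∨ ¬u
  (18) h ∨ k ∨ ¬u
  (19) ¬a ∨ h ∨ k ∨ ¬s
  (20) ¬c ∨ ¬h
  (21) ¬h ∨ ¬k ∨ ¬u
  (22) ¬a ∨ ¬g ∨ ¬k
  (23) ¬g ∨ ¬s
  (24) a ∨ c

u = False, s = True, h = False, a = True, g = False, c = True, k = True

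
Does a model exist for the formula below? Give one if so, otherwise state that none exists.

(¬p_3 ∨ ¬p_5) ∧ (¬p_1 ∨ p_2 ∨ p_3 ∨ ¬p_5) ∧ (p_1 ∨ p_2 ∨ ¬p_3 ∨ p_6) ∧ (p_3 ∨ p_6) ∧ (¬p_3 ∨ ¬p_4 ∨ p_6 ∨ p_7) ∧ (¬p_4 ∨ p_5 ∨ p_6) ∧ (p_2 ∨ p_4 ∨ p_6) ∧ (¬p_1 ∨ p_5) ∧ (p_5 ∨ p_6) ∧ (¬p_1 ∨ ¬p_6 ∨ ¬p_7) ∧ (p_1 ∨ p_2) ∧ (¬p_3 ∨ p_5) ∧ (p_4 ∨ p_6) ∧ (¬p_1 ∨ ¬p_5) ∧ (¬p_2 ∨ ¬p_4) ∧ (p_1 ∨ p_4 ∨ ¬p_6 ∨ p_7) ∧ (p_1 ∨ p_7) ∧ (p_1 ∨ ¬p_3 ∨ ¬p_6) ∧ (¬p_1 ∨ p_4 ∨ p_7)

Try p_1 = True:
  (¬p_1 ∨ p_5) forces p_5 = True.
  clause (¬p_1 ∨ ¬p_5) is falsified — backtrack.
So p_1 = False.
  then (p_1 ∨ p_2) forces p_2 = True.
  then (¬p_2 ∨ ¬p_4) forces p_4 = False.
  then (p_1 ∨ p_7) forces p_7 = True.
  then (p_4 ∨ p_6) forces p_6 = True.
  then (p_1 ∨ ¬p_3 ∨ ¬p_6) forces p_3 = False.
Set p_5 = False.
All clauses satisfied.

p_1: False, p_2: True, p_3: False, p_4: False, p_5: False, p_6: True, p_7: True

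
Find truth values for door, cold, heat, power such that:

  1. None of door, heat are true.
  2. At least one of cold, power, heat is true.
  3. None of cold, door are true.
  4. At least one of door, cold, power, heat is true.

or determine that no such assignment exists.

door = False, cold = False, heat = False, power = True

  (1) {door, heat}: 0 true — none ✓
  (2) {cold, power, heat}: 1 true — at least one ✓
  (3) {cold, door}: 0 true — none ✓
  (4) {door, cold, power, heat}: 1 true — at least one ✓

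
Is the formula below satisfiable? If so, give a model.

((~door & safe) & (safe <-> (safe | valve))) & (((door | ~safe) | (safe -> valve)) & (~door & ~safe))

Case safe = True: the conjunct ~safe is False.
Case safe = False: the conjunct safe is False.
Both cases fail — unsatisfiable.

No satisfying assignment exists.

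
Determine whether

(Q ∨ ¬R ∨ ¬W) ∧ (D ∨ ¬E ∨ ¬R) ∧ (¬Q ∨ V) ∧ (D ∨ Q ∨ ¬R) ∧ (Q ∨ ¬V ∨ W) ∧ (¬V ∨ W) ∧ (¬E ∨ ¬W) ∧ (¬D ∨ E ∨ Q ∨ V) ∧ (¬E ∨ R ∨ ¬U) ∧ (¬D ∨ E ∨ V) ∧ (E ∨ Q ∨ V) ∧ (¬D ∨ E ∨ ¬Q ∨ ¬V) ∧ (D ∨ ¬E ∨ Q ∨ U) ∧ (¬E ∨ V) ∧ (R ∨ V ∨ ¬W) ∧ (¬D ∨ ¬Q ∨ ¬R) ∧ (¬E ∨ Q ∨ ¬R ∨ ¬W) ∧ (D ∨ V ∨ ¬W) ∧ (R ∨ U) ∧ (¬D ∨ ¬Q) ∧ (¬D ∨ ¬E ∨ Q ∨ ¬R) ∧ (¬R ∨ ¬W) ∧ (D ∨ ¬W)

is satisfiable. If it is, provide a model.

U = True, D = True, W = True, R = False, Q = False, E = False, V = True

Set U = True.
Set D = True.
  then (¬D ∨ ¬Q) forces Q = False.
Try W = False:
  (Q ∨ ¬V ∨ W) forces V = False.
  (¬D ∨ E ∨ Q ∨ V) forces E = True.
  clause (¬E ∨ V) is falsified — backtrack.
So W = True.
  then (Q ∨ ¬R ∨ ¬W) forces R = False.
  then (¬E ∨ ¬W) forces E = False.
  then (¬D ∨ E ∨ Q ∨ V) forces V = True.
All clauses satisfied.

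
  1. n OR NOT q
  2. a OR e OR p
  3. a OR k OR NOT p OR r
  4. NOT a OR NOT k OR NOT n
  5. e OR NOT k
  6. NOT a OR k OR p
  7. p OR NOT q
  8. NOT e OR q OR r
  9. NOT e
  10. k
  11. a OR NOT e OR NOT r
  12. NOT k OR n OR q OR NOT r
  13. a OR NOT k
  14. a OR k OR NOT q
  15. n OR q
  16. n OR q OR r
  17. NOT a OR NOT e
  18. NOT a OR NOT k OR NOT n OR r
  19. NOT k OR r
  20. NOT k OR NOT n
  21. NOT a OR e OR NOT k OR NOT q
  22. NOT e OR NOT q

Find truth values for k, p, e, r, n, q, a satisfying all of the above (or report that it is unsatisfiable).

Case k = True:
  (e OR NOT k) forces e = True.
  Clause (NOT e) is falsified — contradiction.
Case k = False:
  Clause (k) is falsified — contradiction.
Both cases fail, so the formula is unsatisfiable.

The formula is unsatisfiable.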